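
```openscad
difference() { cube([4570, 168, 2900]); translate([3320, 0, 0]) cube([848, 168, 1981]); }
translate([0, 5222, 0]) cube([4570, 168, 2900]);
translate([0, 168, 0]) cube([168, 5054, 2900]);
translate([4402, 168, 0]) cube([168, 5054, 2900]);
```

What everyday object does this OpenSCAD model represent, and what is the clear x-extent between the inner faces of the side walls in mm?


A single room. The interior width is 4234 mm.

Four walls enclosing a rectangle with a door in the front wall — a room. Outside width 4570 minus two 168 mm walls gives 4234 mm.


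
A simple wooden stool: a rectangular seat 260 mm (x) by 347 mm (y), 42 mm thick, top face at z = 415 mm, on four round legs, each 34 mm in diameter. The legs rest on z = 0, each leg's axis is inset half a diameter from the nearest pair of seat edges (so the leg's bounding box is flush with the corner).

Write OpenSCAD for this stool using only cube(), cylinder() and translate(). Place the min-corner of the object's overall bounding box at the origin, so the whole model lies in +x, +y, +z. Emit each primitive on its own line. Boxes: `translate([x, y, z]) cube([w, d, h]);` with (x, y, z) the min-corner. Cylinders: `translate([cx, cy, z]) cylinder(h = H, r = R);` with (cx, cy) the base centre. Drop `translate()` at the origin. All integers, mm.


translate([0, 0, 373]) cube([260, 347, 42]);
translate([17, 17, 0]) cylinder(h = 373, r = 17);
translate([243, 17, 0]) cylinder(h = 373, r = 17);
translate([17, 330, 0]) cylinder(h = 373, r = 17);
translate([243, 330, 0]) cylinder(h = 373, r = 17);


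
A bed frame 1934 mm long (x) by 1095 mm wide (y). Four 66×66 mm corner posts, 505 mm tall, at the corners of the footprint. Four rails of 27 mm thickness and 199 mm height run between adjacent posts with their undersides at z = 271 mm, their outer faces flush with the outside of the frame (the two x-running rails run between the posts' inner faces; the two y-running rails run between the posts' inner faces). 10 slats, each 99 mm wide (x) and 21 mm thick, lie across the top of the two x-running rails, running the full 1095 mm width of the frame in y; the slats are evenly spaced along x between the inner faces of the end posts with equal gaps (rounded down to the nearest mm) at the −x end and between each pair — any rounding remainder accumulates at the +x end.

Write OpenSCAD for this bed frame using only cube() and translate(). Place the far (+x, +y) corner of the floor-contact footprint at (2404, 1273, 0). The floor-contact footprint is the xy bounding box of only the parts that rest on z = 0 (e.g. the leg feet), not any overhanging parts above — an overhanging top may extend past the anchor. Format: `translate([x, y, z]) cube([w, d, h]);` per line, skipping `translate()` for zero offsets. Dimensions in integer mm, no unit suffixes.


// slat z = rail_z + rail_h = 271 + 199 = 470
// slat gap = ⌊(1802 − 10·99) / 11⌋ = 73
translate([470, 178, 0]) cube([66, 66, 505]);
translate([470, 1207, 0]) cube([66, 66, 505]);
translate([2338, 178, 0]) cube([66, 66, 505]);
translate([2338, 1207, 0]) cube([66, 66, 505]);
translate([536, 178, 271]) cube([1802, 27, 199]);
translate([536, 1246, 271]) cube([1802, 27, 199]);
translate([470, 244, 271]) cube([27, 963, 199]);
translate([2377, 244, 271]) cube([27, 963, 199]);
translate([609, 178, 470]) cube([99, 1095, 21]);
translate([781, 178, 470]) cube([99, 1095, 21]);
translate([953, 178, 470]) cube([99, 1095, 21]);
translate([1125, 178, 470]) cube([99, 1095, 21]);
translate([1297, 178, 470]) cube([99, 1095, 21]);
translate([1469, 178, 470]) cube([99, 1095, 21]);
translate([1641, 178, 470]) cube([99, 1095, 21]);
translate([1813, 178, 470]) cube([99, 1095, 21]);
translate([1985, 178, 470]) cube([99, 1095, 21]);
translate([2157, 178, 470]) cube([99, 1095, 21]);


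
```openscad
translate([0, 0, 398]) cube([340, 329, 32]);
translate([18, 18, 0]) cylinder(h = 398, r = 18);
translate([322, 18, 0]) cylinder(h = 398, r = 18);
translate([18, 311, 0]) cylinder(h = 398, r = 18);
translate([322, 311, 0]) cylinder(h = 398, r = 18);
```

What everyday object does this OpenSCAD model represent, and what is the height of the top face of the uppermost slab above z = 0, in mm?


A stool. The seat height is 430 mm.

A 340×329×32 slab at z = 398 on four corner cylinders — a stool. The seat top is 398 + 32 = 430 mm.


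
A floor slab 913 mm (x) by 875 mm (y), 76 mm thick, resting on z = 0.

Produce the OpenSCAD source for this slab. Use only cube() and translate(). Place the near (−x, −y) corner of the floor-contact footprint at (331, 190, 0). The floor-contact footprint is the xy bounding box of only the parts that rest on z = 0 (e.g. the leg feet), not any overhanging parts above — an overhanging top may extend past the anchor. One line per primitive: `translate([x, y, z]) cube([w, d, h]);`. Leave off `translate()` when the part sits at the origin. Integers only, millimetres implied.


translate([331, 190, 0]) cube([913, 875, 76]);


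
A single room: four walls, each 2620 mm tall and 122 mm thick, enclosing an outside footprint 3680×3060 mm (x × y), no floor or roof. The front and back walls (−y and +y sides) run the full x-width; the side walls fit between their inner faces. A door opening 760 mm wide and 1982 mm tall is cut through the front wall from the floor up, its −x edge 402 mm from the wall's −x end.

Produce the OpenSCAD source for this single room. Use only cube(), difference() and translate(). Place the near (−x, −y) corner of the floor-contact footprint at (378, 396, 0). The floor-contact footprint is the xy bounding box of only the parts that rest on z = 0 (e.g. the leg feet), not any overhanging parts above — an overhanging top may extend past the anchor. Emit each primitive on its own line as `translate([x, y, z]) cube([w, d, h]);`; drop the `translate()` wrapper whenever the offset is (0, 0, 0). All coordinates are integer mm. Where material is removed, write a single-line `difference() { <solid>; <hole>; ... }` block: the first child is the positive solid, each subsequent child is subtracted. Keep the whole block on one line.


difference() { translate([378, 396, 0]) cube([3680, 122, 2620]); translate([780, 396, 0]) cube([760, 122, 1982]); }
translate([378, 3334, 0]) cube([3680, 122, 2620]);
translate([378, 518, 0]) cube([122, 2816, 2620]);
translate([3936, 518, 0]) cube([122, 2816, 2620]);


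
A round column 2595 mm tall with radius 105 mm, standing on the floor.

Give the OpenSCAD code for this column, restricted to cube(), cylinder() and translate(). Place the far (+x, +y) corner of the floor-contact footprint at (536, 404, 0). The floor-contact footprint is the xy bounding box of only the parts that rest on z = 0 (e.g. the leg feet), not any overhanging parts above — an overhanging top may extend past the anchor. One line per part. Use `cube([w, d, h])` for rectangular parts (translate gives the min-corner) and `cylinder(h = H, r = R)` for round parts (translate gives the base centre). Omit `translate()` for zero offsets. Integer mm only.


translate([431, 299, 0]) cylinder(h = 2595, r = 105);


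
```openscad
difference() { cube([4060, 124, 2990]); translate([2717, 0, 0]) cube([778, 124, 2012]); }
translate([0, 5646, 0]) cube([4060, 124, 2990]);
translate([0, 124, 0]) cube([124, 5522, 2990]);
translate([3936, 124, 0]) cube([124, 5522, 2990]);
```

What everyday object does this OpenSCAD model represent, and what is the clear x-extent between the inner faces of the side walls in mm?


A single room. The interior width is 3812 mm.

Four walls enclosing a rectangle with a door in the front wall — a room. Outside width 4060 minus two 124 mm walls gives 3812 mm.


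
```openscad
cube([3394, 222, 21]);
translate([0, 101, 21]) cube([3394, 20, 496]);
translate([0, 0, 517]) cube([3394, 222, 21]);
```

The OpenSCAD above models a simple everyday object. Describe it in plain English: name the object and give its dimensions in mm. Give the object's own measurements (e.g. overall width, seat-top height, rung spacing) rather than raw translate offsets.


An I-beam lying along x, 3394 mm long. Overall section height 538 mm. Two flanges 222 mm wide (y) and 21 mm thick, one on the floor and one at the top; a web 20 mm thick runs between them, centred on the flange width.


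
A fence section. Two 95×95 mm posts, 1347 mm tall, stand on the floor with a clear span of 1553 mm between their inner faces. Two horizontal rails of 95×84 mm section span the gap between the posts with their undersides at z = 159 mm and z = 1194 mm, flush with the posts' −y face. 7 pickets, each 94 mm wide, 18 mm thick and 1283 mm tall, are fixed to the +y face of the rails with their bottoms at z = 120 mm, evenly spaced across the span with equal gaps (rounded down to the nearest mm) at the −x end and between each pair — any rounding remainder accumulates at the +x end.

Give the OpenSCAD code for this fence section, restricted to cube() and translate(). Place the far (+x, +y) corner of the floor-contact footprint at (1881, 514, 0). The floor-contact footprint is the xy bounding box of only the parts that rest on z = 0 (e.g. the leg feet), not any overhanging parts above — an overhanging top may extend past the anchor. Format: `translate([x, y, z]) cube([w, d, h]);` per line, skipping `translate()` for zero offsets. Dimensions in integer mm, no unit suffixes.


translate([138, 419, 0]) cube([95, 95, 1347]);
translate([1786, 419, 0]) cube([95, 95, 1347]);
translate([233, 419, 159]) cube([1553, 95, 84]);
translate([233, 419, 1194]) cube([1553, 95, 84]);
translate([344, 514, 120]) cube([94, 18, 1283]);
translate([549, 514, 120]) cube([94, 18, 1283]);
translate([754, 514, 120]) cube([94, 18, 1283]);
translate([959, 514, 120]) cube([94, 18, 1283]);
translate([1164, 514, 120]) cube([94, 18, 1283]);
translate([1369, 514, 120]) cube([94, 18, 1283]);
translate([1574, 514, 120]) cube([94, 18, 1283]);


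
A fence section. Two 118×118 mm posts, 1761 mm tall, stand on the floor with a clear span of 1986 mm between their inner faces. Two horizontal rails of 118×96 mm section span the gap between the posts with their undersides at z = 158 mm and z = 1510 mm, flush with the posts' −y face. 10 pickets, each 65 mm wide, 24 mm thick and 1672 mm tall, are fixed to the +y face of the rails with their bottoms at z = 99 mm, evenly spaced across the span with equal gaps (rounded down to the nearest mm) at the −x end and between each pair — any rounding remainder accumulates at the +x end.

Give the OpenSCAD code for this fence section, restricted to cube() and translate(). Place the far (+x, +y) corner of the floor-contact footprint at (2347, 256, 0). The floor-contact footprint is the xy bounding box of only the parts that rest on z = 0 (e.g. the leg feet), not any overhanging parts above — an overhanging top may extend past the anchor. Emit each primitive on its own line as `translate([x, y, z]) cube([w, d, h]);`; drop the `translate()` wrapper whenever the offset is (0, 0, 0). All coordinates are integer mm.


translate([125, 138, 0]) cube([118, 118, 1761]);
translate([2229, 138, 0]) cube([118, 118, 1761]);
translate([243, 138, 158]) cube([1986, 118, 96]);
translate([243, 138, 1510]) cube([1986, 118, 96]);
translate([364, 256, 99]) cube([65, 24, 1672]);
translate([550, 256, 99]) cube([65, 24, 1672]);
translate([736, 256, 99]) cube([65, 24, 1672]);
translate([922, 256, 99]) cube([65, 24, 1672]);
translate([1108, 256, 99]) cube([65, 24, 1672]);
translate([1294, 256, 99]) cube([65, 24, 1672]);
translate([1480, 256, 99]) cube([65, 24, 1672]);
translate([1666, 256, 99]) cube([65, 24, 1672]);
translate([1852, 256, 99]) cube([65, 24, 1672]);
translate([2038, 256, 99]) cube([65, 24, 1672]);


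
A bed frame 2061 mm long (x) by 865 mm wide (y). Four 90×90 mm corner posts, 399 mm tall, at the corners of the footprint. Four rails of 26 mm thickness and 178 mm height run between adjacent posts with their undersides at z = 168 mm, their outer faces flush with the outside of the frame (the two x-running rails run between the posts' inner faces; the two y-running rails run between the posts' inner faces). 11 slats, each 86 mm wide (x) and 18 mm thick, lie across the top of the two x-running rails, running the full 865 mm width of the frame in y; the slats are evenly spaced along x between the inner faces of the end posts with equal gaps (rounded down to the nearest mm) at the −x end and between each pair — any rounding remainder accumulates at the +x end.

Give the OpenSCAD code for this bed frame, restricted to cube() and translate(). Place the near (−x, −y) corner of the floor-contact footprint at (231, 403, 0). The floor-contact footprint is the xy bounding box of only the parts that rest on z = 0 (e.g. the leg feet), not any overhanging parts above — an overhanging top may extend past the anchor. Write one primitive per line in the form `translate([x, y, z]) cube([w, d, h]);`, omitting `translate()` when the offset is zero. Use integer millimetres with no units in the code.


translate([231, 403, 0]) cube([90, 90, 399]);
translate([231, 1178, 0]) cube([90, 90, 399]);
translate([2202, 403, 0]) cube([90, 90, 399]);
translate([2202, 1178, 0]) cube([90, 90, 399]);
translate([321, 403, 168]) cube([1881, 26, 178]);
translate([321, 1242, 168]) cube([1881, 26, 178]);
translate([231, 493, 168]) cube([26, 685, 178]);
translate([2266, 493, 168]) cube([26, 685, 178]);
translate([398, 403, 346]) cube([86, 865, 18]);
translate([561, 403, 346]) cube([86, 865, 18]);
translate([724, 403, 346]) cube([86, 865, 18]);
translate([887, 403, 346]) cube([86, 865, 18]);
translate([1050, 403, 346]) cube([86, 865, 18]);
translate([1213, 403, 346]) cube([86, 865, 18]);
translate([1376, 403, 346]) cube([86, 865, 18]);
translate([1539, 403, 346]) cube([86, 865, 18]);
translate([1702, 403, 346]) cube([86, 865, 18]);
translate([1865, 403, 346]) cube([86, 865, 18]);
translate([2028, 403, 346]) cube([86, 865, 18]);


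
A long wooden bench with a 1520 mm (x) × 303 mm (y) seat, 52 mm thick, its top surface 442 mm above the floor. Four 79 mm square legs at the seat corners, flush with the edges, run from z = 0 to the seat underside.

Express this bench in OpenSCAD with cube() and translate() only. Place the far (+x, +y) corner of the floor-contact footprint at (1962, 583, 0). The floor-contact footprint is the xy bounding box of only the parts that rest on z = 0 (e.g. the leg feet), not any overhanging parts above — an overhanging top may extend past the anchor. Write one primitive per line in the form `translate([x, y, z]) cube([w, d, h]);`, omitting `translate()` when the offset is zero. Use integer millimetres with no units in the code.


translate([442, 280, 390]) cube([1520, 303, 52]);
translate([442, 280, 0]) cube([79, 79, 390]);
translate([442, 504, 0]) cube([79, 79, 390]);
translate([1883, 280, 0]) cube([79, 79, 390]);
translate([1883, 504, 0]) cube([79, 79, 390]);


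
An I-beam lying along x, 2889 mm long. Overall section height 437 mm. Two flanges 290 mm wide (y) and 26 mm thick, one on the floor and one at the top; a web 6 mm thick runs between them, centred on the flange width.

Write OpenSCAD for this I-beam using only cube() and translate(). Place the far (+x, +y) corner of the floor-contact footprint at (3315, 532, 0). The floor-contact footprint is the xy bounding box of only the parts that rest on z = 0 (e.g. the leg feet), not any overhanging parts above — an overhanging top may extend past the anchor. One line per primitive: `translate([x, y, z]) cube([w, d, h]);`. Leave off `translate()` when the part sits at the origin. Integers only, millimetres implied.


translate([426, 242, 0]) cube([2889, 290, 26]);
translate([426, 384, 26]) cube([2889, 6, 385]);
translate([426, 242, 411]) cube([2889, 290, 26]);


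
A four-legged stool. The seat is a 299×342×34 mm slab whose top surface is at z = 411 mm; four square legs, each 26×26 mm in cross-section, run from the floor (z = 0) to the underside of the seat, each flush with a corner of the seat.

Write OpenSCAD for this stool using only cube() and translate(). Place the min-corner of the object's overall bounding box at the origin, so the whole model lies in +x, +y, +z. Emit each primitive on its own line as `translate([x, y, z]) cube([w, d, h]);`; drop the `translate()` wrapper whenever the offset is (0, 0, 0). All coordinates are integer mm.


translate([0, 0, 377]) cube([299, 342, 34]);
cube([26, 26, 377]);
translate([273, 0, 0]) cube([26, 26, 377]);
translate([0, 316, 0]) cube([26, 26, 377]);
translate([273, 316, 0]) cube([26, 26, 377]);


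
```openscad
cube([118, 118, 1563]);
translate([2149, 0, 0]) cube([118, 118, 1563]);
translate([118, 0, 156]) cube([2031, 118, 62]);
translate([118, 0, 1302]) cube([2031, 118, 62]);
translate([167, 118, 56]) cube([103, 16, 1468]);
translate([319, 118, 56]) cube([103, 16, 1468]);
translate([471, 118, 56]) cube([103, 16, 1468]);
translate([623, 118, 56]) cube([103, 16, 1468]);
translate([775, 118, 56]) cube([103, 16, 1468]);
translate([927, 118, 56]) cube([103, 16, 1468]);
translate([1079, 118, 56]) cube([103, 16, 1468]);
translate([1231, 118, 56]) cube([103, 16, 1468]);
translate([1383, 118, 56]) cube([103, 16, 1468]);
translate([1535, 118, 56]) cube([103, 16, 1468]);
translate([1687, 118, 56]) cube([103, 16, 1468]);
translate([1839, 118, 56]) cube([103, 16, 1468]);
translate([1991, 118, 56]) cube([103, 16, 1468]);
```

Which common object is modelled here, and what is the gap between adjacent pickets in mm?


A fence section. The picket gap is 49 mm.

Two posts, two rails, 13 pickets — a fence section. Span 2031 mm holds 13 pickets of 103 mm with 14 equal gaps: ⌊(2031 − 13·103) / 14⌋ = 49 mm.


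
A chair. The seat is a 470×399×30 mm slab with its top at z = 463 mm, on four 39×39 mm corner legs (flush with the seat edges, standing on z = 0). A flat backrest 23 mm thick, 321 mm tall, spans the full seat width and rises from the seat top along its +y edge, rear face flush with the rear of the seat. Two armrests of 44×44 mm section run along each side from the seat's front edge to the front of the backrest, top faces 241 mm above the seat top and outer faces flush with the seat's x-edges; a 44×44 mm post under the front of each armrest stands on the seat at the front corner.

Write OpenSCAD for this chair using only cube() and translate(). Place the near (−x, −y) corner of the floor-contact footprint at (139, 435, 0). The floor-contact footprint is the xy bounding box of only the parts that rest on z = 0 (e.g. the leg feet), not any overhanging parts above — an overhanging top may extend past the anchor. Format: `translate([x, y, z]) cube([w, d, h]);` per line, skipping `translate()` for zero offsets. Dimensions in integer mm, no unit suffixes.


translate([139, 435, 433]) cube([470, 399, 30]);
translate([139, 435, 0]) cube([39, 39, 433]);
translate([570, 435, 0]) cube([39, 39, 433]);
translate([139, 795, 0]) cube([39, 39, 433]);
translate([570, 795, 0]) cube([39, 39, 433]);
translate([139, 811, 463]) cube([470, 23, 321]);
translate([139, 435, 660]) cube([44, 376, 44]);
translate([565, 435, 660]) cube([44, 376, 44]);
translate([139, 435, 463]) cube([44, 44, 197]);
translate([565, 435, 463]) cube([44, 44, 197]);


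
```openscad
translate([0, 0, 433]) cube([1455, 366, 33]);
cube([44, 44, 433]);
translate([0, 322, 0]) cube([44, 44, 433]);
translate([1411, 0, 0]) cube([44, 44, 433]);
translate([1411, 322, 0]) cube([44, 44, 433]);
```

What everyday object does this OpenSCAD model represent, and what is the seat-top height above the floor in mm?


A bench. The seat-top height is 466 mm.

A long slab on four corner posts — a bench. The slab sits at z = 433 with thickness 33, so the top is 433 + 33 = 466 mm.


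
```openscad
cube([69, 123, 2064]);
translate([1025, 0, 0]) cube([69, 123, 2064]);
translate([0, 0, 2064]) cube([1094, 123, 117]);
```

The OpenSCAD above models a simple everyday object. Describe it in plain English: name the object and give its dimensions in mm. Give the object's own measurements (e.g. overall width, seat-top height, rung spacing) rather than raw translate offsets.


A door frame. The clear opening is 956 mm wide and 2064 mm high. Two 69 mm wide jambs, 123 mm deep, stand either side of the opening from the floor to the top of the opening. A 117 mm thick head sits across the top of both jambs, spanning the full outside width of the frame.


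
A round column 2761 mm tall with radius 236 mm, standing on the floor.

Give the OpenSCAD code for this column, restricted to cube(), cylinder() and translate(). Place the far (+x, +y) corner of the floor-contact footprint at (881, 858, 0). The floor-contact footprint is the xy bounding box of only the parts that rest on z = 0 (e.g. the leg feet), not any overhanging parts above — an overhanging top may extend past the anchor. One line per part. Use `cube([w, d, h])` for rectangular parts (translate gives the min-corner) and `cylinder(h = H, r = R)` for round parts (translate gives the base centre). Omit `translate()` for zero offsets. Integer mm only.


translate([645, 622, 0]) cylinder(h = 2761, r = 236);


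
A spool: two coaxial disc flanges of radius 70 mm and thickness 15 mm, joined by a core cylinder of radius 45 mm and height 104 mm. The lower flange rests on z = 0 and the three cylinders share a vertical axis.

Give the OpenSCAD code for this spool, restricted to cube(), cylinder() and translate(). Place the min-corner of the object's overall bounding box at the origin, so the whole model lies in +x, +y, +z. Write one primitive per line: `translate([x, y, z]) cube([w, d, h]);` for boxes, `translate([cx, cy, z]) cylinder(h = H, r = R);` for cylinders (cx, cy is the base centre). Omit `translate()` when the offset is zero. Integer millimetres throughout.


translate([70, 70, 0]) cylinder(h = 15, r = 70);
translate([70, 70, 15]) cylinder(h = 104, r = 45);
translate([70, 70, 119]) cylinder(h = 15, r = 70);


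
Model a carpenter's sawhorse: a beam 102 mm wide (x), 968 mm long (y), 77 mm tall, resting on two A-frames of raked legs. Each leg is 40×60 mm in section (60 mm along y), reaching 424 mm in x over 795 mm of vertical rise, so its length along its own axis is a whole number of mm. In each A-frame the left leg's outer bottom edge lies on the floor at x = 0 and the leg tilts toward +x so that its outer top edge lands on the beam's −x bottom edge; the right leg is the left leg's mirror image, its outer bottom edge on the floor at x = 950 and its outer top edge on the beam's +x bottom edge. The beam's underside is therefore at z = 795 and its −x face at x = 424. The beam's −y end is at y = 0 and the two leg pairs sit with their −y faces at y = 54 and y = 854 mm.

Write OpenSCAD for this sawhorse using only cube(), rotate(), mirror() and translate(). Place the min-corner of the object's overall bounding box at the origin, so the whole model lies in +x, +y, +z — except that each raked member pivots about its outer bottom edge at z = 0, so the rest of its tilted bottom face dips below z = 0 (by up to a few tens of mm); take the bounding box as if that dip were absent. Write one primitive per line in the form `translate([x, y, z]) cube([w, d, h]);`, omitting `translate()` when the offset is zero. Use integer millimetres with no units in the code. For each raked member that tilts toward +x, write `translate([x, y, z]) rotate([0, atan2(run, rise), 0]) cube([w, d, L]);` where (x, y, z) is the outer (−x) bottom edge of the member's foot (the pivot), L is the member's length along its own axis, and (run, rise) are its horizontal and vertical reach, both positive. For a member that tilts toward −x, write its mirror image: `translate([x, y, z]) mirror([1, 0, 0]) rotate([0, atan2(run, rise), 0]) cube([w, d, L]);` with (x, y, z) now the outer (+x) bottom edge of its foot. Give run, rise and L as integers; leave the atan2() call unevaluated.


translate([424, 0, 795]) cube([102, 968, 77]);
translate([0, 54, 0]) rotate([0, atan2(424, 795), 0]) cube([40, 60, 901]);
translate([950, 54, 0]) mirror([1, 0, 0]) rotate([0, atan2(424, 795), 0]) cube([40, 60, 901]);
translate([0, 854, 0]) rotate([0, atan2(424, 795), 0]) cube([40, 60, 901]);
translate([950, 854, 0]) mirror([1, 0, 0]) rotate([0, atan2(424, 795), 0]) cube([40, 60, 901]);


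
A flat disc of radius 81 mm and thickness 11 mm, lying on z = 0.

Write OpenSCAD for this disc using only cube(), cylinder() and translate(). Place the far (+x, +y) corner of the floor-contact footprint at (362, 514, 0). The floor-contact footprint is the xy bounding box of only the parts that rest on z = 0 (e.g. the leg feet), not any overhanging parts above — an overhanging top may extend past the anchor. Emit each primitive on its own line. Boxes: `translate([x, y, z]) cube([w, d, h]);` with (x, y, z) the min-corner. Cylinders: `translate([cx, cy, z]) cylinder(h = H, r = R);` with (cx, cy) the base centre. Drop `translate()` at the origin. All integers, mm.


translate([281, 433, 0]) cylinder(h = 11, r = 81);


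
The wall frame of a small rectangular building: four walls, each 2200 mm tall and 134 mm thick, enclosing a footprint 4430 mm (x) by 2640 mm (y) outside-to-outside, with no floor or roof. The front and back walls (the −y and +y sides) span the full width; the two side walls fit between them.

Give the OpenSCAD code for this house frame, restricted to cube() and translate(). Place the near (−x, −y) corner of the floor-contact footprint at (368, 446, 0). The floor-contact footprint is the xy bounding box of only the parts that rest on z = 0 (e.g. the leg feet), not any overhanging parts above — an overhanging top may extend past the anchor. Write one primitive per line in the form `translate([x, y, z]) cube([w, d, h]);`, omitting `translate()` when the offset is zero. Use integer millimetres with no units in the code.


translate([368, 446, 0]) cube([4430, 134, 2200]);
translate([368, 2952, 0]) cube([4430, 134, 2200]);
translate([368, 580, 0]) cube([134, 2372, 2200]);
translate([4664, 580, 0]) cube([134, 2372, 2200]);


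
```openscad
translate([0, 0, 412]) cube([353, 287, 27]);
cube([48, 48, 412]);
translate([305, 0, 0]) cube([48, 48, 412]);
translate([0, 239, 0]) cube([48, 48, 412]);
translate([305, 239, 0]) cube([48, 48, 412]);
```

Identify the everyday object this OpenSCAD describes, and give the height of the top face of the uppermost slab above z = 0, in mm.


A stool. The seat height is 439 mm.

A 353×287×27 slab at z = 412 on four corner posts — a stool. The seat top is 412 + 27 = 439 mm.


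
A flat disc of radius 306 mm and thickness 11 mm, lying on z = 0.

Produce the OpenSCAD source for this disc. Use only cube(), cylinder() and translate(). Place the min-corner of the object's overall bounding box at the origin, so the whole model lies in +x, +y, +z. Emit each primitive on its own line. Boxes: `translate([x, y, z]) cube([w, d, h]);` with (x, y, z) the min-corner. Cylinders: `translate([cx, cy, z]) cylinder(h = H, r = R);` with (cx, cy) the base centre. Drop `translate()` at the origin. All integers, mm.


translate([306, 306, 0]) cylinder(h = 11, r = 306);


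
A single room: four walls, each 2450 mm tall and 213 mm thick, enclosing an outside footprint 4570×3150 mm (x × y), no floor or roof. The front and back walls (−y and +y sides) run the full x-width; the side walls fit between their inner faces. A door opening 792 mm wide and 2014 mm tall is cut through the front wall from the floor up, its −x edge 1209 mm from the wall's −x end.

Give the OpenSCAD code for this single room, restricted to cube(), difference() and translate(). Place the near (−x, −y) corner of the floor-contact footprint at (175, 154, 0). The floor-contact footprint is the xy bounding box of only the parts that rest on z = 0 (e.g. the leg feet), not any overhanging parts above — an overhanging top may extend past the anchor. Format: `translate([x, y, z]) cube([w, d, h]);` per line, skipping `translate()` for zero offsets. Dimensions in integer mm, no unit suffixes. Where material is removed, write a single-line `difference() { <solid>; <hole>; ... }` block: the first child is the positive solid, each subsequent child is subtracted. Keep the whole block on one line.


difference() { translate([175, 154, 0]) cube([4570, 213, 2450]); translate([1384, 154, 0]) cube([792, 213, 2014]); }
translate([175, 3091, 0]) cube([4570, 213, 2450]);
translate([175, 367, 0]) cube([213, 2724, 2450]);
translate([4532, 367, 0]) cube([213, 2724, 2450]);


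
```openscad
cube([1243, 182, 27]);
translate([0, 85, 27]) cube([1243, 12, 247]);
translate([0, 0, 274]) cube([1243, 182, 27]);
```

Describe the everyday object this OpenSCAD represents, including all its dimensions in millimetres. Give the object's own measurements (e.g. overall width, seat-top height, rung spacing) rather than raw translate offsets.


An I-beam lying along x, 1243 mm long. Overall section height 301 mm. Two flanges 182 mm wide (y) and 27 mm thick, one on the floor and one at the top; a web 12 mm thick runs between them, centred on the flange width.


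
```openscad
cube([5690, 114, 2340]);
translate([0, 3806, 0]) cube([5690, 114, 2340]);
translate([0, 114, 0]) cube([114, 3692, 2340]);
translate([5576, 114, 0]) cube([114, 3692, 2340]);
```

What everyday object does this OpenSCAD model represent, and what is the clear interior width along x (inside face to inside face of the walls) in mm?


A house (or room) frame. The interior width is 5462 mm.

Four 2340 mm walls enclosing a rectangle with no floor or roof — a room or house frame. Outside width is 5690 mm and wall thickness is 114 mm, so the interior width is 5690 − 2 × 114 = 5462 mm.


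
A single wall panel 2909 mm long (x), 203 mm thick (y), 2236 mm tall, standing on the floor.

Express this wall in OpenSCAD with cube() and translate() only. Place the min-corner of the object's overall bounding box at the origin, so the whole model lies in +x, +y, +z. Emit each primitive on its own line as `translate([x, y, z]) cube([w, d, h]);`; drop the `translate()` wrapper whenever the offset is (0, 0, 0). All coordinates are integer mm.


cube([2909, 203, 2236]);


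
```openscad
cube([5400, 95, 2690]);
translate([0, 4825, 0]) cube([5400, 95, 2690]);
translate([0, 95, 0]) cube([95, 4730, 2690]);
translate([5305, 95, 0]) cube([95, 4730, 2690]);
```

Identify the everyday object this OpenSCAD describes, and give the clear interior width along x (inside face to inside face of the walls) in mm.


A house (or room) frame. The interior width is 5210 mm.

Four 2690 mm walls enclosing a rectangle with no floor or roof — a room or house frame. Outside width is 5400 mm and wall thickness is 95 mm, so the interior width is 5400 − 2 × 95 = 5210 mm.


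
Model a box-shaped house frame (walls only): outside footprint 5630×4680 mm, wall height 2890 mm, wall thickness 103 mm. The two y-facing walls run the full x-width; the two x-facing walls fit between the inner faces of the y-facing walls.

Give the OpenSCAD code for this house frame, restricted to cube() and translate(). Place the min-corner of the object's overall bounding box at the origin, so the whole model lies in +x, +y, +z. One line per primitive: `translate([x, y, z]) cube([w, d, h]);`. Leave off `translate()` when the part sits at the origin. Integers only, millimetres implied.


cube([5630, 103, 2890]);
translate([0, 4577, 0]) cube([5630, 103, 2890]);
translate([0, 103, 0]) cube([103, 4474, 2890]);
translate([5527, 103, 0]) cube([103, 4474, 2890]);


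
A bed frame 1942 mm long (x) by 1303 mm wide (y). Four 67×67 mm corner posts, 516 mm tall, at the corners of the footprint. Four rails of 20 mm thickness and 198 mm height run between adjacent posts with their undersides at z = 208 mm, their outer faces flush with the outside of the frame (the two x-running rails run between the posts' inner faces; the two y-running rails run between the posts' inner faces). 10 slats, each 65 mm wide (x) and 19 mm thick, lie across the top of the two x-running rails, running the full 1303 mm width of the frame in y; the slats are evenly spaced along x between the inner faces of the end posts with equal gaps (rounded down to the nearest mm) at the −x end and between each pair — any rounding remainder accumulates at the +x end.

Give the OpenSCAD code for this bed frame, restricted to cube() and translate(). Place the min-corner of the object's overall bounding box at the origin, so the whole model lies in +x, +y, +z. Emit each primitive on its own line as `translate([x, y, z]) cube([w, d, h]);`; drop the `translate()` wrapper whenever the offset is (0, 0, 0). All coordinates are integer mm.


// slat z = rail_z + rail_h = 208 + 198 = 406
// slat gap = ⌊(1808 − 10·65) / 11⌋ = 105
cube([67, 67, 516]);
translate([0, 1236, 0]) cube([67, 67, 516]);
translate([1875, 0, 0]) cube([67, 67, 516]);
translate([1875, 1236, 0]) cube([67, 67, 516]);
translate([67, 0, 208]) cube([1808, 20, 198]);
translate([67, 1283, 208]) cube([1808, 20, 198]);
translate([0, 67, 208]) cube([20, 1169, 198]);
translate([1922, 67, 208]) cube([20, 1169, 198]);
translate([172, 0, 406]) cube([65, 1303, 19]);
translate([342, 0, 406]) cube([65, 1303, 19]);
translate([512, 0, 406]) cube([65, 1303, 19]);
translate([682, 0, 406]) cube([65, 1303, 19]);
translate([852, 0, 406]) cube([65, 1303, 19]);
translate([1022, 0, 406]) cube([65, 1303, 19]);
translate([1192, 0, 406]) cube([65, 1303, 19]);
translate([1362, 0, 406]) cube([65, 1303, 19]);
translate([1532, 0, 406]) cube([65, 1303, 19]);
translate([1702, 0, 406]) cube([65, 1303, 19]);


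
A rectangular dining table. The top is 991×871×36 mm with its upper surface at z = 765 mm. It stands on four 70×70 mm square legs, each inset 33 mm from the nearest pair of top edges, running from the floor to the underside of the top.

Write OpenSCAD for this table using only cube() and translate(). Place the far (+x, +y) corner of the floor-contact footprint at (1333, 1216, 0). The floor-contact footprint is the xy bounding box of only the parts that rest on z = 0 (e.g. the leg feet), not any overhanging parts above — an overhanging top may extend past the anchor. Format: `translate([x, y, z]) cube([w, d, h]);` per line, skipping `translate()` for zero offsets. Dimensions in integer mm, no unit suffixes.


translate([375, 378, 729]) cube([991, 871, 36]);
translate([408, 411, 0]) cube([70, 70, 729]);
translate([1263, 411, 0]) cube([70, 70, 729]);
translate([408, 1146, 0]) cube([70, 70, 729]);
translate([1263, 1146, 0]) cube([70, 70, 729]);


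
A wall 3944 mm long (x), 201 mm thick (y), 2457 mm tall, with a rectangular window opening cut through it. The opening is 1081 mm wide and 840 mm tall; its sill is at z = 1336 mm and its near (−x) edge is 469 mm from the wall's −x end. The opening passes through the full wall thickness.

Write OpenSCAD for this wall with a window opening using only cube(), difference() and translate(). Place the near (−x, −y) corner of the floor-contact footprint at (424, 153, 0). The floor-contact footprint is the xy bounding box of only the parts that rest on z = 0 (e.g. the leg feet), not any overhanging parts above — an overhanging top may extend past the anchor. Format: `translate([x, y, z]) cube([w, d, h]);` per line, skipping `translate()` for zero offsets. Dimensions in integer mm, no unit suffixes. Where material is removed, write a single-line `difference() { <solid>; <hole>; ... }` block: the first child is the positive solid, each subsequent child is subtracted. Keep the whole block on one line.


difference() { translate([424, 153, 0]) cube([3944, 201, 2457]); translate([893, 153, 1336]) cube([1081, 201, 840]); }


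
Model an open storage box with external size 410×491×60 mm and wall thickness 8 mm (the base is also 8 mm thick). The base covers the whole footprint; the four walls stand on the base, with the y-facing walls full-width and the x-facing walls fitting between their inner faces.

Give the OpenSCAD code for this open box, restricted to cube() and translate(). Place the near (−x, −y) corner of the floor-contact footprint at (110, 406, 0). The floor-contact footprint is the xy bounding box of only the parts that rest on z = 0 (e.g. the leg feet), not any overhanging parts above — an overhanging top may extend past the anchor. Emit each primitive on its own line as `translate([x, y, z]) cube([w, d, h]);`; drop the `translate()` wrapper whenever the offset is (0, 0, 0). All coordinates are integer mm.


translate([110, 406, 0]) cube([410, 491, 8]);
translate([110, 406, 8]) cube([410, 8, 52]);
translate([110, 889, 8]) cube([410, 8, 52]);
translate([110, 414, 8]) cube([8, 475, 52]);
translate([512, 414, 8]) cube([8, 475, 52]);


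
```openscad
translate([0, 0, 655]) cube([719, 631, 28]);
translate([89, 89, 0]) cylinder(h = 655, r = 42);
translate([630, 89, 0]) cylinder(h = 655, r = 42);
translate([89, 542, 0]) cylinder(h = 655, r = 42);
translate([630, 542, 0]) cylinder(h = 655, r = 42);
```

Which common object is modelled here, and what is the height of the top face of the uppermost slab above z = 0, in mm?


A table. The table height is 683 mm.

A 719×631×28 slab sits at z = 655 on four Ø84 mm round legs — a table. The top surface is at 655 + 28 = 683 mm.


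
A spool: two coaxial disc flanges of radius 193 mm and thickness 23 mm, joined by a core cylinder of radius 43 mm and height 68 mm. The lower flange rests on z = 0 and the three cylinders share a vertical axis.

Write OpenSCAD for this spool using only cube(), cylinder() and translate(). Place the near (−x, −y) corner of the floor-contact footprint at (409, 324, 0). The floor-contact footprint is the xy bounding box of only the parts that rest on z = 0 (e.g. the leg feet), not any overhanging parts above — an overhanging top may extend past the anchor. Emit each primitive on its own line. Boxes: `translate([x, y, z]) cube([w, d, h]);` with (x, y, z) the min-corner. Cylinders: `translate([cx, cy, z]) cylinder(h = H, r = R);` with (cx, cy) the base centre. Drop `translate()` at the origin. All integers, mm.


translate([602, 517, 0]) cylinder(h = 23, r = 193);
translate([602, 517, 23]) cylinder(h = 68, r = 43);
translate([602, 517, 91]) cylinder(h = 23, r = 193);


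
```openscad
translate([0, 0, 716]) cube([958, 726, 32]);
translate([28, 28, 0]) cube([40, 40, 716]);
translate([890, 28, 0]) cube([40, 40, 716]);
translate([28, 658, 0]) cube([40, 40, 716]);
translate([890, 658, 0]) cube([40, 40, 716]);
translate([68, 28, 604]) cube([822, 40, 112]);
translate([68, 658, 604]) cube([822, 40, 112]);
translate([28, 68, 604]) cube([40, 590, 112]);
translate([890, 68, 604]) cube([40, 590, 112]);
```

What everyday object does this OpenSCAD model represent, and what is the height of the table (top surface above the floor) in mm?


A table. The table height is 748 mm.

A 958×726×32 slab sits at z = 716 on four 40 mm square posts — a table. The top surface is at 716 + 32 = 748 mm.


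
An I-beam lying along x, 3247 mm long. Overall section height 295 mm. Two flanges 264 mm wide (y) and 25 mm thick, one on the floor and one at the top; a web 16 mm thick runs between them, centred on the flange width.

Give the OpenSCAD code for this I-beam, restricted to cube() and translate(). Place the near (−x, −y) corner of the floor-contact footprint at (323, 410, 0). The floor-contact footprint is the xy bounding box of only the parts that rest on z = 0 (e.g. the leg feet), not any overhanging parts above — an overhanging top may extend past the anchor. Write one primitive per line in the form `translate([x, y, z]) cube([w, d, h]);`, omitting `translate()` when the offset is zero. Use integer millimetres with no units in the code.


translate([323, 410, 0]) cube([3247, 264, 25]);
translate([323, 534, 25]) cube([3247, 16, 245]);
translate([323, 410, 270]) cube([3247, 264, 25]);


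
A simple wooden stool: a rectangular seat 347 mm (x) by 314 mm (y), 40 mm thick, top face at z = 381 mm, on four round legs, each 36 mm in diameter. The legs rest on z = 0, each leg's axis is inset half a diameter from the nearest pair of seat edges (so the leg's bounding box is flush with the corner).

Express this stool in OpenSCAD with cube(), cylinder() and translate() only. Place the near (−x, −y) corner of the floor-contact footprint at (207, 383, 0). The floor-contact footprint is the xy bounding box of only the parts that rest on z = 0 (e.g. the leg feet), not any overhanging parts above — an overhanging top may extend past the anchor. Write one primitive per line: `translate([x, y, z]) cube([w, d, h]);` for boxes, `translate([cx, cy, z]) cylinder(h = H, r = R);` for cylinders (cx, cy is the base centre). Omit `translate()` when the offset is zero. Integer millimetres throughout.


translate([207, 383, 341]) cube([347, 314, 40]);
translate([225, 401, 0]) cylinder(h = 341, r = 18);
translate([536, 401, 0]) cylinder(h = 341, r = 18);
translate([225, 679, 0]) cylinder(h = 341, r = 18);
translate([536, 679, 0]) cylinder(h = 341, r = 18);
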